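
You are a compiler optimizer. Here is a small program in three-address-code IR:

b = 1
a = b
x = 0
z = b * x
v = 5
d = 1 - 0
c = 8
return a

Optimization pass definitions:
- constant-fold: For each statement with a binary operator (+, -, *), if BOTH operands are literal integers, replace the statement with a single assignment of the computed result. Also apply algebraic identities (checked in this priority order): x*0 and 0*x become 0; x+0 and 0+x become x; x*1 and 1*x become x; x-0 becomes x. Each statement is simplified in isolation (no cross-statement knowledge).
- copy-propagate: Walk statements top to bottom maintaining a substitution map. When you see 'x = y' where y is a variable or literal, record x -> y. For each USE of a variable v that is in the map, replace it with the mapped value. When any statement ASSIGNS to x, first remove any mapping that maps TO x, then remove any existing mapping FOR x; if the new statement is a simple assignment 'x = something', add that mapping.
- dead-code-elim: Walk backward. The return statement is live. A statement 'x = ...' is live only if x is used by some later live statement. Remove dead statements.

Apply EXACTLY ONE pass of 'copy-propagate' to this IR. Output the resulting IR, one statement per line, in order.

Applying copy-propagate statement-by-statement:
  [1] b = 1  (unchanged)
  [2] a = b  -> a = 1
  [3] x = 0  (unchanged)
  [4] z = b * x  -> z = 1 * 0
  [5] v = 5  (unchanged)
  [6] d = 1 - 0  (unchanged)
  [7] c = 8  (unchanged)
  [8] return a  -> return 1
Result (8 stmts):
  b = 1
  a = 1
  x = 0
  z = 1 * 0
  v = 5
  d = 1 - 0
  c = 8
  return 1

Answer: b = 1
a = 1
x = 0
z = 1 * 0
v = 5
d = 1 - 0
c = 8
return 1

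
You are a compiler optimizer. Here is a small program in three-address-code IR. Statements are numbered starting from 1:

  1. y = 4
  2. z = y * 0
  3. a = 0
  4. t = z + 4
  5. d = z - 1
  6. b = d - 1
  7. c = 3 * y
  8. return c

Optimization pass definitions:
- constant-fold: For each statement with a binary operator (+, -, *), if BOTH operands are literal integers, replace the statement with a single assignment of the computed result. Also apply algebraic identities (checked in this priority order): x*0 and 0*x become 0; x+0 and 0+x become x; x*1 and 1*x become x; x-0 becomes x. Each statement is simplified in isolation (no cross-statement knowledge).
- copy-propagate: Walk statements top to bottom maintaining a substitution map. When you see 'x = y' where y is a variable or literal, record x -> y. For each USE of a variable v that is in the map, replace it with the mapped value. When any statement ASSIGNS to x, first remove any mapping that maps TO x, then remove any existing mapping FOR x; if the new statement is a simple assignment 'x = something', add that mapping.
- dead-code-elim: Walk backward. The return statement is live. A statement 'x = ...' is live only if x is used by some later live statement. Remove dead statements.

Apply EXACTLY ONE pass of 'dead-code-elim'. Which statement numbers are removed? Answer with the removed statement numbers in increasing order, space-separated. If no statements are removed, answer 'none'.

Backward liveness scan:
Stmt 1 'y = 4': KEEP (y is live); live-in = []
Stmt 2 'z = y * 0': DEAD (z not in live set ['y'])
Stmt 3 'a = 0': DEAD (a not in live set ['y'])
Stmt 4 't = z + 4': DEAD (t not in live set ['y'])
Stmt 5 'd = z - 1': DEAD (d not in live set ['y'])
Stmt 6 'b = d - 1': DEAD (b not in live set ['y'])
Stmt 7 'c = 3 * y': KEEP (c is live); live-in = ['y']
Stmt 8 'return c': KEEP (return); live-in = ['c']
Removed statement numbers: [2, 3, 4, 5, 6]
Surviving IR:
  y = 4
  c = 3 * y
  return c

Answer: 2 3 4 5 6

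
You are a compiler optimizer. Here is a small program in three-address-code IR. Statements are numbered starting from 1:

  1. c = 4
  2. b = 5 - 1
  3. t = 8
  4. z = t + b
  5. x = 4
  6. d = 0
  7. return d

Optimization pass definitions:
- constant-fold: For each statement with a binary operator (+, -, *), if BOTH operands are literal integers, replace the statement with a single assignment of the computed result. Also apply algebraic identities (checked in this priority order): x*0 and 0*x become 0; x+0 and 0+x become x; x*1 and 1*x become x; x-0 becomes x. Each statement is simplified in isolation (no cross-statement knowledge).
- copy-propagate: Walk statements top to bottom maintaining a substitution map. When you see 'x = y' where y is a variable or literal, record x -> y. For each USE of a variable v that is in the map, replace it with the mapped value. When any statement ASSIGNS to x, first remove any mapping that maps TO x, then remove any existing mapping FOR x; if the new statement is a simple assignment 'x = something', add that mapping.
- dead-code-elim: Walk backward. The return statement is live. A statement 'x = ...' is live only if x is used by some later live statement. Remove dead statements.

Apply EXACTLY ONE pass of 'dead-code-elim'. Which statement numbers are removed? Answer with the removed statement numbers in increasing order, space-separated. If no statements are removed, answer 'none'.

Answer: 1 2 3 4 5

Derivation:
Backward liveness scan:
Stmt 1 'c = 4': DEAD (c not in live set [])
Stmt 2 'b = 5 - 1': DEAD (b not in live set [])
Stmt 3 't = 8': DEAD (t not in live set [])
Stmt 4 'z = t + b': DEAD (z not in live set [])
Stmt 5 'x = 4': DEAD (x not in live set [])
Stmt 6 'd = 0': KEEP (d is live); live-in = []
Stmt 7 'return d': KEEP (return); live-in = ['d']
Removed statement numbers: [1, 2, 3, 4, 5]
Surviving IR:
  d = 0
  return d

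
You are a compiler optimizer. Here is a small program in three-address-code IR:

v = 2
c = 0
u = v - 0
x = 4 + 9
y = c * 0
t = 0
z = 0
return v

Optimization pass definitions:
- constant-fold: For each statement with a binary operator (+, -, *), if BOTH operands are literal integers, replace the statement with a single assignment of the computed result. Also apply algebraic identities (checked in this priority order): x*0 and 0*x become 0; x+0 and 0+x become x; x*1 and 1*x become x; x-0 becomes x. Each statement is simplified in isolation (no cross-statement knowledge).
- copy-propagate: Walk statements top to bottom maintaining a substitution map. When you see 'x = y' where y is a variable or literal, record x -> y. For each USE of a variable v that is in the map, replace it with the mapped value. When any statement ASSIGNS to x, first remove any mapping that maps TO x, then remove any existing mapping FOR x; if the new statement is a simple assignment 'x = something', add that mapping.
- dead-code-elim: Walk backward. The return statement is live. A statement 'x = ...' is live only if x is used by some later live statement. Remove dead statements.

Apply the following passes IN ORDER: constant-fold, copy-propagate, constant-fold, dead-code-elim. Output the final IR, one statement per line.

Initial IR:
  v = 2
  c = 0
  u = v - 0
  x = 4 + 9
  y = c * 0
  t = 0
  z = 0
  return v
After constant-fold (8 stmts):
  v = 2
  c = 0
  u = v
  x = 13
  y = 0
  t = 0
  z = 0
  return v
After copy-propagate (8 stmts):
  v = 2
  c = 0
  u = 2
  x = 13
  y = 0
  t = 0
  z = 0
  return 2
After constant-fold (8 stmts):
  v = 2
  c = 0
  u = 2
  x = 13
  y = 0
  t = 0
  z = 0
  return 2
After dead-code-elim (1 stmts):
  return 2

Answer: return 2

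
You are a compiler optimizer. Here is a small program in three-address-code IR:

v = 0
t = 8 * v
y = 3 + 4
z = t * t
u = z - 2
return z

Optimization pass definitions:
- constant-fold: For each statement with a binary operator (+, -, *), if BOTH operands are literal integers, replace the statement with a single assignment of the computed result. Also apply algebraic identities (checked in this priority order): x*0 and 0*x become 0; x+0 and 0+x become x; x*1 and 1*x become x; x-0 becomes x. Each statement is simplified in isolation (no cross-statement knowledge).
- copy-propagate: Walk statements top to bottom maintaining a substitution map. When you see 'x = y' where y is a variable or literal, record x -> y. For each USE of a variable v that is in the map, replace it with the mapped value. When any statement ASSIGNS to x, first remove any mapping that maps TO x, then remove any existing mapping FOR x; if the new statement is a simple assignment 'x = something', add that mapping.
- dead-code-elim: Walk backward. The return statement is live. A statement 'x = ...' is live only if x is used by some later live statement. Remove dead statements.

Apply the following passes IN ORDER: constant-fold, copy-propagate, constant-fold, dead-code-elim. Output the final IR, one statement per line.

Initial IR:
  v = 0
  t = 8 * v
  y = 3 + 4
  z = t * t
  u = z - 2
  return z
After constant-fold (6 stmts):
  v = 0
  t = 8 * v
  y = 7
  z = t * t
  u = z - 2
  return z
After copy-propagate (6 stmts):
  v = 0
  t = 8 * 0
  y = 7
  z = t * t
  u = z - 2
  return z
After constant-fold (6 stmts):
  v = 0
  t = 0
  y = 7
  z = t * t
  u = z - 2
  return z
After dead-code-elim (3 stmts):
  t = 0
  z = t * t
  return z

Answer: t = 0
z = t * t
return z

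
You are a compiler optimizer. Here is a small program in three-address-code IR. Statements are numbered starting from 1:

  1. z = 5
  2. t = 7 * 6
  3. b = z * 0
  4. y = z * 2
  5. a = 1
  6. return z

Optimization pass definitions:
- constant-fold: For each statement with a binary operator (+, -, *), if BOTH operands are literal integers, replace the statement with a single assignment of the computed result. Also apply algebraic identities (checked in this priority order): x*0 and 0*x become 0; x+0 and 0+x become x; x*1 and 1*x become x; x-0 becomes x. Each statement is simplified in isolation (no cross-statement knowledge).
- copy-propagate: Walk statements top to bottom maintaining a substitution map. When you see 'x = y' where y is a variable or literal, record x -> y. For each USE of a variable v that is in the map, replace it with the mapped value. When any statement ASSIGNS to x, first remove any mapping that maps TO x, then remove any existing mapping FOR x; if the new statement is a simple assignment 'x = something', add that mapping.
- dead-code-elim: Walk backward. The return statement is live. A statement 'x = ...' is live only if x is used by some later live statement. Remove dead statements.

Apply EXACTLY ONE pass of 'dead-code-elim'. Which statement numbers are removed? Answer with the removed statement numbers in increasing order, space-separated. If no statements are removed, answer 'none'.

Backward liveness scan:
Stmt 1 'z = 5': KEEP (z is live); live-in = []
Stmt 2 't = 7 * 6': DEAD (t not in live set ['z'])
Stmt 3 'b = z * 0': DEAD (b not in live set ['z'])
Stmt 4 'y = z * 2': DEAD (y not in live set ['z'])
Stmt 5 'a = 1': DEAD (a not in live set ['z'])
Stmt 6 'return z': KEEP (return); live-in = ['z']
Removed statement numbers: [2, 3, 4, 5]
Surviving IR:
  z = 5
  return z

Answer: 2 3 4 5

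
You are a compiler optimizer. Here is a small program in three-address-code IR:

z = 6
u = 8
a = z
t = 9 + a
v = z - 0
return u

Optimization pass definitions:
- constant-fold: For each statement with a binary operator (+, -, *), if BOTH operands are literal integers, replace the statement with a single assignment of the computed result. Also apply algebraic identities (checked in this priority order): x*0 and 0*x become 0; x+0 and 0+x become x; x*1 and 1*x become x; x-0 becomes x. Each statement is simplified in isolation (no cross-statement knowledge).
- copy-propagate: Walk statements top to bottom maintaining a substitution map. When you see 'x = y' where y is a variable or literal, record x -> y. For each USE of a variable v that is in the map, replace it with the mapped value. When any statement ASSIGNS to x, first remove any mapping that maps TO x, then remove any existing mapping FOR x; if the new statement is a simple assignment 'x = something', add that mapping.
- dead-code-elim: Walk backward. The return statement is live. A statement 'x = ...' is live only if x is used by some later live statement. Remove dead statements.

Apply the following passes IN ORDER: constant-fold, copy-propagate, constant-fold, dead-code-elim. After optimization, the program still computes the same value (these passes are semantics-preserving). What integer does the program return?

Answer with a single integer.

Initial IR:
  z = 6
  u = 8
  a = z
  t = 9 + a
  v = z - 0
  return u
After constant-fold (6 stmts):
  z = 6
  u = 8
  a = z
  t = 9 + a
  v = z
  return u
After copy-propagate (6 stmts):
  z = 6
  u = 8
  a = 6
  t = 9 + 6
  v = 6
  return 8
After constant-fold (6 stmts):
  z = 6
  u = 8
  a = 6
  t = 15
  v = 6
  return 8
After dead-code-elim (1 stmts):
  return 8
Evaluate:
  z = 6  =>  z = 6
  u = 8  =>  u = 8
  a = z  =>  a = 6
  t = 9 + a  =>  t = 15
  v = z - 0  =>  v = 6
  return u = 8

Answer: 8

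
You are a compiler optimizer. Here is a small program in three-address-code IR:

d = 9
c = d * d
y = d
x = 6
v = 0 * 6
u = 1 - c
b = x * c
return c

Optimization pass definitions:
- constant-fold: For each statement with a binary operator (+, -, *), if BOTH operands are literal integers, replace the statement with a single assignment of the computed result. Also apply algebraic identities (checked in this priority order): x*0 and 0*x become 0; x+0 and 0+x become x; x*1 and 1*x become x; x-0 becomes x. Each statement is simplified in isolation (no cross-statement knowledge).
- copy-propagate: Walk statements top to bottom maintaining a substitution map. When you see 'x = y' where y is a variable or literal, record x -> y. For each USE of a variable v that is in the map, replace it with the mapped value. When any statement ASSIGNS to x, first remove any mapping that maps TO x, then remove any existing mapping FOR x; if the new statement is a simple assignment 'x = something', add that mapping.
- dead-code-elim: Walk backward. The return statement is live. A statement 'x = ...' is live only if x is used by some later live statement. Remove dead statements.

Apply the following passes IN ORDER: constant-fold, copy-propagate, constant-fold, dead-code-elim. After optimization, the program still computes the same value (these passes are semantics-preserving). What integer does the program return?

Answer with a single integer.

Initial IR:
  d = 9
  c = d * d
  y = d
  x = 6
  v = 0 * 6
  u = 1 - c
  b = x * c
  return c
After constant-fold (8 stmts):
  d = 9
  c = d * d
  y = d
  x = 6
  v = 0
  u = 1 - c
  b = x * c
  return c
After copy-propagate (8 stmts):
  d = 9
  c = 9 * 9
  y = 9
  x = 6
  v = 0
  u = 1 - c
  b = 6 * c
  return c
After constant-fold (8 stmts):
  d = 9
  c = 81
  y = 9
  x = 6
  v = 0
  u = 1 - c
  b = 6 * c
  return c
After dead-code-elim (2 stmts):
  c = 81
  return c
Evaluate:
  d = 9  =>  d = 9
  c = d * d  =>  c = 81
  y = d  =>  y = 9
  x = 6  =>  x = 6
  v = 0 * 6  =>  v = 0
  u = 1 - c  =>  u = -80
  b = x * c  =>  b = 486
  return c = 81

Answer: 81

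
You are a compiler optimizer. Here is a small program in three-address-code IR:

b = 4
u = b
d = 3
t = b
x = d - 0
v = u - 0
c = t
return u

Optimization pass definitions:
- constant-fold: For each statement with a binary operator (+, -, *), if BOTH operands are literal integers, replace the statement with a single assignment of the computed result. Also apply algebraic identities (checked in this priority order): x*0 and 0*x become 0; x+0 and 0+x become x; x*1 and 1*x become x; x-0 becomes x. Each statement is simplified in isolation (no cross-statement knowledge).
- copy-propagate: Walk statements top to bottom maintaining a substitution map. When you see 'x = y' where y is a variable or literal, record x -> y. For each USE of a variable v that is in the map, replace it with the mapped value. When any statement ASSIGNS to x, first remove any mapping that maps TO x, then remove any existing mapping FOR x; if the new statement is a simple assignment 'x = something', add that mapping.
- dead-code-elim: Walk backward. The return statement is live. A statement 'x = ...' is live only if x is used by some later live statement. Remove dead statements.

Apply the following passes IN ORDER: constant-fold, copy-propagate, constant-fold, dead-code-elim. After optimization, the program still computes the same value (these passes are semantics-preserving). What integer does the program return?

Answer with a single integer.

Answer: 4

Derivation:
Initial IR:
  b = 4
  u = b
  d = 3
  t = b
  x = d - 0
  v = u - 0
  c = t
  return u
After constant-fold (8 stmts):
  b = 4
  u = b
  d = 3
  t = b
  x = d
  v = u
  c = t
  return u
After copy-propagate (8 stmts):
  b = 4
  u = 4
  d = 3
  t = 4
  x = 3
  v = 4
  c = 4
  return 4
After constant-fold (8 stmts):
  b = 4
  u = 4
  d = 3
  t = 4
  x = 3
  v = 4
  c = 4
  return 4
After dead-code-elim (1 stmts):
  return 4
Evaluate:
  b = 4  =>  b = 4
  u = b  =>  u = 4
  d = 3  =>  d = 3
  t = b  =>  t = 4
  x = d - 0  =>  x = 3
  v = u - 0  =>  v = 4
  c = t  =>  c = 4
  return u = 4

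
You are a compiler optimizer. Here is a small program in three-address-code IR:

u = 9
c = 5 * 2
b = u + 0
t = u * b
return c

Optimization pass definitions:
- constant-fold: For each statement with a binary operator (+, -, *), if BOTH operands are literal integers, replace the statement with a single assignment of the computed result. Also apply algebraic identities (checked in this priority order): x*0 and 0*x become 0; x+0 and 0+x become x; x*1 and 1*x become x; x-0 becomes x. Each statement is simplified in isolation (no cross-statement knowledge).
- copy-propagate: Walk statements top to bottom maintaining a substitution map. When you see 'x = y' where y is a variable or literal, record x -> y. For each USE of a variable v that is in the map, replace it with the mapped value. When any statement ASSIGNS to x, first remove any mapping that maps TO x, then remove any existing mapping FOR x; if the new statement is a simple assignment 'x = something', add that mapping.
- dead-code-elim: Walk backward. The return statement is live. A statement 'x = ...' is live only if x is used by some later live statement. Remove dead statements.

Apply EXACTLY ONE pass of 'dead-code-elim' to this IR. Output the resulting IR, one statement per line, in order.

Answer: c = 5 * 2
return c

Derivation:
Applying dead-code-elim statement-by-statement:
  [5] return c  -> KEEP (return); live=['c']
  [4] t = u * b  -> DEAD (t not live)
  [3] b = u + 0  -> DEAD (b not live)
  [2] c = 5 * 2  -> KEEP; live=[]
  [1] u = 9  -> DEAD (u not live)
Result (2 stmts):
  c = 5 * 2
  return c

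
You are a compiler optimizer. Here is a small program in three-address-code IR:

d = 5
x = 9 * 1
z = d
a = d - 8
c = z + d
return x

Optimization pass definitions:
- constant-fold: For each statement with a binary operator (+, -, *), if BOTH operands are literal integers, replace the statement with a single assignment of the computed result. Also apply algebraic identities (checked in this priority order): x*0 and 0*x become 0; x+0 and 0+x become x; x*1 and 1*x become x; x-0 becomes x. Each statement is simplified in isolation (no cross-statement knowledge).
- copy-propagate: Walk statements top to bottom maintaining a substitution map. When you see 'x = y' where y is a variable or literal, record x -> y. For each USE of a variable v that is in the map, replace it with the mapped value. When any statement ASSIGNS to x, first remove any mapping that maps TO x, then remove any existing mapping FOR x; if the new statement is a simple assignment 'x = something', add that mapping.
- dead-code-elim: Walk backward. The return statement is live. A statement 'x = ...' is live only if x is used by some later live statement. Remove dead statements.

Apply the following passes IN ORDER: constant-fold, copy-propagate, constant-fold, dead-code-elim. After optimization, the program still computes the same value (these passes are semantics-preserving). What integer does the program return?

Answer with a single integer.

Answer: 9

Derivation:
Initial IR:
  d = 5
  x = 9 * 1
  z = d
  a = d - 8
  c = z + d
  return x
After constant-fold (6 stmts):
  d = 5
  x = 9
  z = d
  a = d - 8
  c = z + d
  return x
After copy-propagate (6 stmts):
  d = 5
  x = 9
  z = 5
  a = 5 - 8
  c = 5 + 5
  return 9
After constant-fold (6 stmts):
  d = 5
  x = 9
  z = 5
  a = -3
  c = 10
  return 9
After dead-code-elim (1 stmts):
  return 9
Evaluate:
  d = 5  =>  d = 5
  x = 9 * 1  =>  x = 9
  z = d  =>  z = 5
  a = d - 8  =>  a = -3
  c = z + d  =>  c = 10
  return x = 9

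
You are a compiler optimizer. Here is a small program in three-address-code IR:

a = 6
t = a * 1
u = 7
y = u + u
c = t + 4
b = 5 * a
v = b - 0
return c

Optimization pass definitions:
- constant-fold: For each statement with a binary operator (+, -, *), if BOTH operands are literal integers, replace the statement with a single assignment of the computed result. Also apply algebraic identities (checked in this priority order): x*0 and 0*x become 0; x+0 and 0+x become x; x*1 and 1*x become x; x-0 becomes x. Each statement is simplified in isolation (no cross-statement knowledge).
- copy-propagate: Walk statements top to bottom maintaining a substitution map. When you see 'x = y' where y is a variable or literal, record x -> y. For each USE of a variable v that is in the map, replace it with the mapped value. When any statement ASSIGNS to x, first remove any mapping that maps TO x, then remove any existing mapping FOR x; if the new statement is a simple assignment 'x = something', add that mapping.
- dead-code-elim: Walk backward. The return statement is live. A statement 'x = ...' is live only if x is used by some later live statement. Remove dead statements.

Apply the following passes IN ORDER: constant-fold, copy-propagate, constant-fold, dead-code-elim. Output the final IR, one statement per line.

Initial IR:
  a = 6
  t = a * 1
  u = 7
  y = u + u
  c = t + 4
  b = 5 * a
  v = b - 0
  return c
After constant-fold (8 stmts):
  a = 6
  t = a
  u = 7
  y = u + u
  c = t + 4
  b = 5 * a
  v = b
  return c
After copy-propagate (8 stmts):
  a = 6
  t = 6
  u = 7
  y = 7 + 7
  c = 6 + 4
  b = 5 * 6
  v = b
  return c
After constant-fold (8 stmts):
  a = 6
  t = 6
  u = 7
  y = 14
  c = 10
  b = 30
  v = b
  return c
After dead-code-elim (2 stmts):
  c = 10
  return c

Answer: c = 10
return c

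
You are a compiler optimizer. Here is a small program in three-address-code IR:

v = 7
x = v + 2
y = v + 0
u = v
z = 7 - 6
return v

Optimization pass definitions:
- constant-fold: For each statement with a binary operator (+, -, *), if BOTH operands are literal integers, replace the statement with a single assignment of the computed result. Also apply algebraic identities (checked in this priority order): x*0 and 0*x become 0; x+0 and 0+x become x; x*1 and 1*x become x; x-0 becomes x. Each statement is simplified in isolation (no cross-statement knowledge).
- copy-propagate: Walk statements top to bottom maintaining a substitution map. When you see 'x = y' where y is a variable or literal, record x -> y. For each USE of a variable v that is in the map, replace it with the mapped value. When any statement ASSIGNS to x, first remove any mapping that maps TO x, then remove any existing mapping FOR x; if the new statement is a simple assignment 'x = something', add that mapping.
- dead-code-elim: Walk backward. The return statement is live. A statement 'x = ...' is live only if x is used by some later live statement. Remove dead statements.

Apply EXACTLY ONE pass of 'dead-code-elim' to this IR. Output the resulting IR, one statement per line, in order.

Applying dead-code-elim statement-by-statement:
  [6] return v  -> KEEP (return); live=['v']
  [5] z = 7 - 6  -> DEAD (z not live)
  [4] u = v  -> DEAD (u not live)
  [3] y = v + 0  -> DEAD (y not live)
  [2] x = v + 2  -> DEAD (x not live)
  [1] v = 7  -> KEEP; live=[]
Result (2 stmts):
  v = 7
  return v

Answer: v = 7
return v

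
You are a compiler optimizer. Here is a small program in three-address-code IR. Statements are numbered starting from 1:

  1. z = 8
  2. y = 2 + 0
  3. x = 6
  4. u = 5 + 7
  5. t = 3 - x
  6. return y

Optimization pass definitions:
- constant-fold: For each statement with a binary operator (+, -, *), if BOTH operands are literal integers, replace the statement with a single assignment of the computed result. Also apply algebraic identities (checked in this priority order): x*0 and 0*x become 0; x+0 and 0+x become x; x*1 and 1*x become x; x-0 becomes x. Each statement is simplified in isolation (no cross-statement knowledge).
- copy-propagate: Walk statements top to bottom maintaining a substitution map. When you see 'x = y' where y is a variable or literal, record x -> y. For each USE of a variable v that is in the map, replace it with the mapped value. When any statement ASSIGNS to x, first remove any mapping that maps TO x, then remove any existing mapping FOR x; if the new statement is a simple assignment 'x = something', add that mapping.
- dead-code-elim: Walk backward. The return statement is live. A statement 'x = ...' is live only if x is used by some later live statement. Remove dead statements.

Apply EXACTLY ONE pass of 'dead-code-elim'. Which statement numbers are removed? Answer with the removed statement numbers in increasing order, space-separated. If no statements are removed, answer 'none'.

Backward liveness scan:
Stmt 1 'z = 8': DEAD (z not in live set [])
Stmt 2 'y = 2 + 0': KEEP (y is live); live-in = []
Stmt 3 'x = 6': DEAD (x not in live set ['y'])
Stmt 4 'u = 5 + 7': DEAD (u not in live set ['y'])
Stmt 5 't = 3 - x': DEAD (t not in live set ['y'])
Stmt 6 'return y': KEEP (return); live-in = ['y']
Removed statement numbers: [1, 3, 4, 5]
Surviving IR:
  y = 2 + 0
  return y

Answer: 1 3 4 5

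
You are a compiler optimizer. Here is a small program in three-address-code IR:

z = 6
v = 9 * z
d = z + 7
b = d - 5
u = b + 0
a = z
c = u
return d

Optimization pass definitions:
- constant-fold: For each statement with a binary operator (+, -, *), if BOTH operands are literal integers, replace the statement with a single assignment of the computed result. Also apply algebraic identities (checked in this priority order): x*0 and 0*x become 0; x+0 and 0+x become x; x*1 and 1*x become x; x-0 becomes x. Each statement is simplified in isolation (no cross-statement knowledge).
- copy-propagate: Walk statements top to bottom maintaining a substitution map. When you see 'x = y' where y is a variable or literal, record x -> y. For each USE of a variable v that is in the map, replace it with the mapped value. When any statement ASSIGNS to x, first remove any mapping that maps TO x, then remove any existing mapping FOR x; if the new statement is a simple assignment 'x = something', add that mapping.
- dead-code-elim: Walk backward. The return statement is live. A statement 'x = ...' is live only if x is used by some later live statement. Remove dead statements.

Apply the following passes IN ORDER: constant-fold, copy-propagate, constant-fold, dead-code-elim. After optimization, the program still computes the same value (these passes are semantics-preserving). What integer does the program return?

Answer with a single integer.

Initial IR:
  z = 6
  v = 9 * z
  d = z + 7
  b = d - 5
  u = b + 0
  a = z
  c = u
  return d
After constant-fold (8 stmts):
  z = 6
  v = 9 * z
  d = z + 7
  b = d - 5
  u = b
  a = z
  c = u
  return d
After copy-propagate (8 stmts):
  z = 6
  v = 9 * 6
  d = 6 + 7
  b = d - 5
  u = b
  a = 6
  c = b
  return d
After constant-fold (8 stmts):
  z = 6
  v = 54
  d = 13
  b = d - 5
  u = b
  a = 6
  c = b
  return d
After dead-code-elim (2 stmts):
  d = 13
  return d
Evaluate:
  z = 6  =>  z = 6
  v = 9 * z  =>  v = 54
  d = z + 7  =>  d = 13
  b = d - 5  =>  b = 8
  u = b + 0  =>  u = 8
  a = z  =>  a = 6
  c = u  =>  c = 8
  return d = 13

Answer: 13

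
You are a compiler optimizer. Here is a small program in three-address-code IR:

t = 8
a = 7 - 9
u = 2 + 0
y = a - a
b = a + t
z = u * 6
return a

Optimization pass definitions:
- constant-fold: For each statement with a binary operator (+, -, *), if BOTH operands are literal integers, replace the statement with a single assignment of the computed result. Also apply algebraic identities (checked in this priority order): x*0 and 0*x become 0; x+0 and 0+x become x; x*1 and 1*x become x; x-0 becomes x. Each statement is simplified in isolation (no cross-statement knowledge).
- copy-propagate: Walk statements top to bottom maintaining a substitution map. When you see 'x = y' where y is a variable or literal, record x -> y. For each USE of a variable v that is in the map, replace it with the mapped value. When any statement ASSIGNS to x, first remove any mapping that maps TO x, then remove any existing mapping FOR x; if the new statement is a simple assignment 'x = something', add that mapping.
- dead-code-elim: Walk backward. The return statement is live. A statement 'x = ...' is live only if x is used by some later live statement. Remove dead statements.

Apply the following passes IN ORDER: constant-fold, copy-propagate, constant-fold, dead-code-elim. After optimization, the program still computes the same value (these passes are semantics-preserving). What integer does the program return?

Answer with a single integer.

Initial IR:
  t = 8
  a = 7 - 9
  u = 2 + 0
  y = a - a
  b = a + t
  z = u * 6
  return a
After constant-fold (7 stmts):
  t = 8
  a = -2
  u = 2
  y = a - a
  b = a + t
  z = u * 6
  return a
After copy-propagate (7 stmts):
  t = 8
  a = -2
  u = 2
  y = -2 - -2
  b = -2 + 8
  z = 2 * 6
  return -2
After constant-fold (7 stmts):
  t = 8
  a = -2
  u = 2
  y = 0
  b = 6
  z = 12
  return -2
After dead-code-elim (1 stmts):
  return -2
Evaluate:
  t = 8  =>  t = 8
  a = 7 - 9  =>  a = -2
  u = 2 + 0  =>  u = 2
  y = a - a  =>  y = 0
  b = a + t  =>  b = 6
  z = u * 6  =>  z = 12
  return a = -2

Answer: -2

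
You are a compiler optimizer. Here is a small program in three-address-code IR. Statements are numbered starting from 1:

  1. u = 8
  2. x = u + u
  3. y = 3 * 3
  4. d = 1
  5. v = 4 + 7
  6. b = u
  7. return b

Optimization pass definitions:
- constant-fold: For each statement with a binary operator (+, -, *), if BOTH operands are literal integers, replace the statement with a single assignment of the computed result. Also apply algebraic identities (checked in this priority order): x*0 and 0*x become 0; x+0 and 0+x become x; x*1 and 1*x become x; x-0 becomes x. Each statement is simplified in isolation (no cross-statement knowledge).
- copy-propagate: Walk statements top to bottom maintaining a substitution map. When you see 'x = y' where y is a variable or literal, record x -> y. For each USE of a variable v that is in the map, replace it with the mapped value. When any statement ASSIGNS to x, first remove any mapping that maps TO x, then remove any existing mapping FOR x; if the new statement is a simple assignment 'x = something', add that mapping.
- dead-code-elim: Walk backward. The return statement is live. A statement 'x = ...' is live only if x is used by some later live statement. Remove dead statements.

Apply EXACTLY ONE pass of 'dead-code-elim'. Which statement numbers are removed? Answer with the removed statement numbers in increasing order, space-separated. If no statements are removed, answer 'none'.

Backward liveness scan:
Stmt 1 'u = 8': KEEP (u is live); live-in = []
Stmt 2 'x = u + u': DEAD (x not in live set ['u'])
Stmt 3 'y = 3 * 3': DEAD (y not in live set ['u'])
Stmt 4 'd = 1': DEAD (d not in live set ['u'])
Stmt 5 'v = 4 + 7': DEAD (v not in live set ['u'])
Stmt 6 'b = u': KEEP (b is live); live-in = ['u']
Stmt 7 'return b': KEEP (return); live-in = ['b']
Removed statement numbers: [2, 3, 4, 5]
Surviving IR:
  u = 8
  b = u
  return b

Answer: 2 3 4 5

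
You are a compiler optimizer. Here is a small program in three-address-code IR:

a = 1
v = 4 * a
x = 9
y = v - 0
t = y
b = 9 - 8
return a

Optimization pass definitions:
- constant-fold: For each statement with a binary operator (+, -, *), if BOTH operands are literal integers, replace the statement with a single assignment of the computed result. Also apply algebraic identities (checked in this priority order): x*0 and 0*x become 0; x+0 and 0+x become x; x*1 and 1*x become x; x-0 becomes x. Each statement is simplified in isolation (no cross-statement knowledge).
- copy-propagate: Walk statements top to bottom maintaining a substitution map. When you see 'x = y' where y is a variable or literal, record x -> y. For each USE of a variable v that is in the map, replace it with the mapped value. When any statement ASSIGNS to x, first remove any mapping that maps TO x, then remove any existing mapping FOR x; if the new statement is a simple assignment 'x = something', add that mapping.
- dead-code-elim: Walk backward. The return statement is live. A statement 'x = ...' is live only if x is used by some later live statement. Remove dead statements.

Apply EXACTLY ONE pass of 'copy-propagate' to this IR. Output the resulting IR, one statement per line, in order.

Answer: a = 1
v = 4 * 1
x = 9
y = v - 0
t = y
b = 9 - 8
return 1

Derivation:
Applying copy-propagate statement-by-statement:
  [1] a = 1  (unchanged)
  [2] v = 4 * a  -> v = 4 * 1
  [3] x = 9  (unchanged)
  [4] y = v - 0  (unchanged)
  [5] t = y  (unchanged)
  [6] b = 9 - 8  (unchanged)
  [7] return a  -> return 1
Result (7 stmts):
  a = 1
  v = 4 * 1
  x = 9
  y = v - 0
  t = y
  b = 9 - 8
  return 1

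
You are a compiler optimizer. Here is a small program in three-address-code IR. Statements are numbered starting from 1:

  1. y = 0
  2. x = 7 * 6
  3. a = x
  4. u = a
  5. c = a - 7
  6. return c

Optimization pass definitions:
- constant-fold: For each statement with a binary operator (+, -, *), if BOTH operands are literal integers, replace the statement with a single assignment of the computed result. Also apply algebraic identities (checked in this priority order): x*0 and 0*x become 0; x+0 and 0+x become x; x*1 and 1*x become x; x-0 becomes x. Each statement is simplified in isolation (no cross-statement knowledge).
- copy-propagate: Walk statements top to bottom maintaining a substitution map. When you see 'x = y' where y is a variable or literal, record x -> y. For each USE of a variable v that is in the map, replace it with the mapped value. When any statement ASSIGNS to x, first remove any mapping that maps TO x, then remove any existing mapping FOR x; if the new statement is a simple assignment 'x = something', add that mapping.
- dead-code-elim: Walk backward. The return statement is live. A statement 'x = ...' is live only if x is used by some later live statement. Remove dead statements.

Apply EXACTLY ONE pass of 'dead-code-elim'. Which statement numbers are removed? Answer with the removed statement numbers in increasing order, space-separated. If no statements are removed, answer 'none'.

Backward liveness scan:
Stmt 1 'y = 0': DEAD (y not in live set [])
Stmt 2 'x = 7 * 6': KEEP (x is live); live-in = []
Stmt 3 'a = x': KEEP (a is live); live-in = ['x']
Stmt 4 'u = a': DEAD (u not in live set ['a'])
Stmt 5 'c = a - 7': KEEP (c is live); live-in = ['a']
Stmt 6 'return c': KEEP (return); live-in = ['c']
Removed statement numbers: [1, 4]
Surviving IR:
  x = 7 * 6
  a = x
  c = a - 7
  return c

Answer: 1 4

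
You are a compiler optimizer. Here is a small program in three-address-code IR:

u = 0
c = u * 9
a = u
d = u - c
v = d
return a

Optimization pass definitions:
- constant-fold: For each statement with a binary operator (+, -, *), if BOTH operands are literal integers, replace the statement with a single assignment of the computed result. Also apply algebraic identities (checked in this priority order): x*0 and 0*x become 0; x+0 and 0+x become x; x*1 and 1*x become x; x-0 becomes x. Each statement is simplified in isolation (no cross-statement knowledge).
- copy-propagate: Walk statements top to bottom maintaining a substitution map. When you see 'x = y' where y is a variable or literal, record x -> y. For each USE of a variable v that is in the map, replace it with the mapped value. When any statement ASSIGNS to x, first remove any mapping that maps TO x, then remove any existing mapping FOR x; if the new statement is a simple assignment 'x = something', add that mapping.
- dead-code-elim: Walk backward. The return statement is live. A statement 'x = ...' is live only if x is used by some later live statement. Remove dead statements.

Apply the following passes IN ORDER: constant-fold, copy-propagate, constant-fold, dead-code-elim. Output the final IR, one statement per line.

Answer: return 0

Derivation:
Initial IR:
  u = 0
  c = u * 9
  a = u
  d = u - c
  v = d
  return a
After constant-fold (6 stmts):
  u = 0
  c = u * 9
  a = u
  d = u - c
  v = d
  return a
After copy-propagate (6 stmts):
  u = 0
  c = 0 * 9
  a = 0
  d = 0 - c
  v = d
  return 0
After constant-fold (6 stmts):
  u = 0
  c = 0
  a = 0
  d = 0 - c
  v = d
  return 0
After dead-code-elim (1 stmts):
  return 0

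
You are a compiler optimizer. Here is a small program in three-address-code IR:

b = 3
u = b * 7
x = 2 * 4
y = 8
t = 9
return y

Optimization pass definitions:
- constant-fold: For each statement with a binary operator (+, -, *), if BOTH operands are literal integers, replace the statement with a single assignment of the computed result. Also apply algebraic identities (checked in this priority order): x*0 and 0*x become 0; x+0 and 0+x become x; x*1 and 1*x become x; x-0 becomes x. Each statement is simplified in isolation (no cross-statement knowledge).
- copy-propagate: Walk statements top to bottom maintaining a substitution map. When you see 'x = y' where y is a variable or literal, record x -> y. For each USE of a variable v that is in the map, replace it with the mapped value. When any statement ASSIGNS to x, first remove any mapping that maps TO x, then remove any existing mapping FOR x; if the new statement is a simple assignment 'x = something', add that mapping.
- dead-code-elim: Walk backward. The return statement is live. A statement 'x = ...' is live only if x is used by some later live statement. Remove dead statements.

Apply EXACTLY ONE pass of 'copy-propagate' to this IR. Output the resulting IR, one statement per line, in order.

Answer: b = 3
u = 3 * 7
x = 2 * 4
y = 8
t = 9
return 8

Derivation:
Applying copy-propagate statement-by-statement:
  [1] b = 3  (unchanged)
  [2] u = b * 7  -> u = 3 * 7
  [3] x = 2 * 4  (unchanged)
  [4] y = 8  (unchanged)
  [5] t = 9  (unchanged)
  [6] return y  -> return 8
Result (6 stmts):
  b = 3
  u = 3 * 7
  x = 2 * 4
  y = 8
  t = 9
  return 8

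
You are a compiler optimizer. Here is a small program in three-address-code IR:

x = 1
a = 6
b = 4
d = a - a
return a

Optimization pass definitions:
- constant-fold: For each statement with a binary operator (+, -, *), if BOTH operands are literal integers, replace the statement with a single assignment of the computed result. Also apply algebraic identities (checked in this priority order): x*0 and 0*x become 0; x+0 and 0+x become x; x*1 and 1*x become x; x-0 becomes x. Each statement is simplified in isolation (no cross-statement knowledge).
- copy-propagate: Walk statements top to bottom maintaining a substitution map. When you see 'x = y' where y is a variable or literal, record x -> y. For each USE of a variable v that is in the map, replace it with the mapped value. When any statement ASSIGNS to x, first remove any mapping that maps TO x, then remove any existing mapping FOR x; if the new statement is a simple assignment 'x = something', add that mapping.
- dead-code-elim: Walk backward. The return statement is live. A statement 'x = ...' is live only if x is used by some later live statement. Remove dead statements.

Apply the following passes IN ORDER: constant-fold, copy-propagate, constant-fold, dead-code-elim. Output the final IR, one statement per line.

Answer: return 6

Derivation:
Initial IR:
  x = 1
  a = 6
  b = 4
  d = a - a
  return a
After constant-fold (5 stmts):
  x = 1
  a = 6
  b = 4
  d = a - a
  return a
After copy-propagate (5 stmts):
  x = 1
  a = 6
  b = 4
  d = 6 - 6
  return 6
After constant-fold (5 stmts):
  x = 1
  a = 6
  b = 4
  d = 0
  return 6
After dead-code-elim (1 stmts):
  return 6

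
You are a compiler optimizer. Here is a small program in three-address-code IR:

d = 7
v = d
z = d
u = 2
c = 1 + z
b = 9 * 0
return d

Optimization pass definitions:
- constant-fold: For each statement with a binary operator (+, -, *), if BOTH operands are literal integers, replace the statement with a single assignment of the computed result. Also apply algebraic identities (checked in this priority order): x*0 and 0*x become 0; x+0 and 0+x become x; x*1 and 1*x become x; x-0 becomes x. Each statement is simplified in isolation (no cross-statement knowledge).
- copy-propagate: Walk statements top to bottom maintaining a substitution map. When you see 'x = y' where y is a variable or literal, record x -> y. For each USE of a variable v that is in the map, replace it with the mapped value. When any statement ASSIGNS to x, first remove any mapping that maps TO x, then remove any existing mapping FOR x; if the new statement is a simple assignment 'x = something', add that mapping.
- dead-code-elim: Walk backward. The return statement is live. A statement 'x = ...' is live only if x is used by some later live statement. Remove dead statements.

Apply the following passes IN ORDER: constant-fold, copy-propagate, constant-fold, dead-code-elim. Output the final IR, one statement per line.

Answer: return 7

Derivation:
Initial IR:
  d = 7
  v = d
  z = d
  u = 2
  c = 1 + z
  b = 9 * 0
  return d
After constant-fold (7 stmts):
  d = 7
  v = d
  z = d
  u = 2
  c = 1 + z
  b = 0
  return d
After copy-propagate (7 stmts):
  d = 7
  v = 7
  z = 7
  u = 2
  c = 1 + 7
  b = 0
  return 7
After constant-fold (7 stmts):
  d = 7
  v = 7
  z = 7
  u = 2
  c = 8
  b = 0
  return 7
After dead-code-elim (1 stmts):
  return 7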